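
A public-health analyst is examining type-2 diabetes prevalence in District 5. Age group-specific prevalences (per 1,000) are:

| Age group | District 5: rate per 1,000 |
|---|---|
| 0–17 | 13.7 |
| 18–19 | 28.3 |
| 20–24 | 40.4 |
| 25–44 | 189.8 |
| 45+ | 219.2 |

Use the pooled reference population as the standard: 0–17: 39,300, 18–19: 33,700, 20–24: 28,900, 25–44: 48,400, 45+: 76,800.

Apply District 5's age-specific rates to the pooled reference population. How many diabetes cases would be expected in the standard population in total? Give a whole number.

28681

Expected diabetes cases = Σ (standard pop × age-specific rate ÷ 1,000)
= 39,300×13.7/1,000 + 33,700×28.3/1,000 + 28,900×40.4/1,000 + 48,400×189.8/1,000 + 76,800×219.2/1,000
= 538.41 + 953.71 + 1167.56 + 9186.32 + 16834.56 = 28680.56.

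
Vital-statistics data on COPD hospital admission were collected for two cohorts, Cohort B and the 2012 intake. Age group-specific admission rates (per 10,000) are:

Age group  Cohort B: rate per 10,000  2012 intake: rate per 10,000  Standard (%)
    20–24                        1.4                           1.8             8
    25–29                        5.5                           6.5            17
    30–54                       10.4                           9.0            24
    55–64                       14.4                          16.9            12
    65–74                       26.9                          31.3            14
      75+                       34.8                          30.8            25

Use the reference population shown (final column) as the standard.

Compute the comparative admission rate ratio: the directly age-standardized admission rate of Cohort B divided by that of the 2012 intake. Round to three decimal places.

Standard weights: 0.08, 0.17, 0.24, 0.12, 0.14, 0.25.
Cohort B: 0.0800×1.4 + 0.1700×5.5 + 0.2400×10.4 + 0.1200×14.4 + 0.1400×26.9 + 0.2500×34.8 = 17.7370 per 10,000.
The 2012 intake: 0.0800×1.8 + 0.1700×6.5 + 0.2400×9.0 + 0.1200×16.9 + 0.1400×31.3 + 0.2500×30.8 = 17.5190 per 10,000.
Ratio = 17.7370 ÷ 17.5190 = 1.01244.

1.012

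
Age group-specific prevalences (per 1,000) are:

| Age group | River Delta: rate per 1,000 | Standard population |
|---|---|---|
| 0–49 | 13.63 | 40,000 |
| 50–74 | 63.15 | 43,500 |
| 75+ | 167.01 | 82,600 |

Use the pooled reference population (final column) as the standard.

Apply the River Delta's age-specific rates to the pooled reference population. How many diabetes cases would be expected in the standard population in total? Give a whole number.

Expected diabetes cases = Σ (standard pop × age-specific rate ÷ 1,000)
= 40,000×13.63/1,000 + 43,500×63.15/1,000 + 82,600×167.01/1,000
= 545.20 + 2747.03 + 13795.03 = 17087.25.

17087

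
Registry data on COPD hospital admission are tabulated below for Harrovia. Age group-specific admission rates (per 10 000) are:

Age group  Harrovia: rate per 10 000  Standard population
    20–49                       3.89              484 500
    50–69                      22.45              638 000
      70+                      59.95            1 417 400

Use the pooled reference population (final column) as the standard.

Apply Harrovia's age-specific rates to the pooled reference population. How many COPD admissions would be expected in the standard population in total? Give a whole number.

10118

Expected COPD admissions = Σ (standard pop × age-specific rate ÷ 10 000)
= 484 500×3.89/10 000 + 638 000×22.45/10 000 + 1 417 400×59.95/10 000
= 188.47 + 1432.31 + 8497.31 = 10118.09.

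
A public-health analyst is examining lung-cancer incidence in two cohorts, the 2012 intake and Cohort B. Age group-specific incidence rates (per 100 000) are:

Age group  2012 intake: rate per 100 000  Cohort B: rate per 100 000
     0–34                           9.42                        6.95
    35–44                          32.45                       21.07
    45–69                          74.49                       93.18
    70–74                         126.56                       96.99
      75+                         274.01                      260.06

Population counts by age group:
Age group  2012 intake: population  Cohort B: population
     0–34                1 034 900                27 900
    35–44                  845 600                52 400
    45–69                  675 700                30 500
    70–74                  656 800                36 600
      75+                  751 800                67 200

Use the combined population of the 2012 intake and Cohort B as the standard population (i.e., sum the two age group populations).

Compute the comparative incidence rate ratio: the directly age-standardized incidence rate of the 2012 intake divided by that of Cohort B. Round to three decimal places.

1.085

Combined standard total = 4 179 400; weights = 0.2543, 0.2149, 0.1690, 0.1659, 0.1960.
The 2012 intake: 0.2543×9.42 + 0.2149×32.45 + 0.1690×74.49 + 0.1659×126.56 + 0.1960×274.01 = 96.6472 per 100 000.
Cohort B: 0.2543×6.95 + 0.2149×21.07 + 0.1690×93.18 + 0.1659×96.99 + 0.1960×260.06 = 89.0925 per 100 000.
Ratio = 96.6472 ÷ 89.0925 = 1.08480.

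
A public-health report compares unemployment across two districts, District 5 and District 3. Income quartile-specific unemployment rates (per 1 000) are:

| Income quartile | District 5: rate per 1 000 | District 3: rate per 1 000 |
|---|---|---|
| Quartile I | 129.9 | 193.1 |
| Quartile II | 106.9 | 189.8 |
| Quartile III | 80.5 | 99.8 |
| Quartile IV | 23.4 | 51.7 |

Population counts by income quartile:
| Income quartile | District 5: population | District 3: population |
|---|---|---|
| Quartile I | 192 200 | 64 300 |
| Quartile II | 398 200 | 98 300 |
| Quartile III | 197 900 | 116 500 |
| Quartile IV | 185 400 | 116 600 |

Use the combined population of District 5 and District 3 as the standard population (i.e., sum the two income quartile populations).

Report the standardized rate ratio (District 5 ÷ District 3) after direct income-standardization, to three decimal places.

0.623

Combined standard total = 1 369 400; weights = 0.1873, 0.3626, 0.2296, 0.2205.
District 5: 0.1873×129.9 + 0.3626×106.9 + 0.2296×80.5 + 0.2205×23.4 = 86.7323 per 1 000.
District 3: 0.1873×193.1 + 0.3626×189.8 + 0.2296×99.8 + 0.2205×51.7 = 139.2992 per 1 000.
Ratio = 86.7323 ÷ 139.2992 = 0.62263.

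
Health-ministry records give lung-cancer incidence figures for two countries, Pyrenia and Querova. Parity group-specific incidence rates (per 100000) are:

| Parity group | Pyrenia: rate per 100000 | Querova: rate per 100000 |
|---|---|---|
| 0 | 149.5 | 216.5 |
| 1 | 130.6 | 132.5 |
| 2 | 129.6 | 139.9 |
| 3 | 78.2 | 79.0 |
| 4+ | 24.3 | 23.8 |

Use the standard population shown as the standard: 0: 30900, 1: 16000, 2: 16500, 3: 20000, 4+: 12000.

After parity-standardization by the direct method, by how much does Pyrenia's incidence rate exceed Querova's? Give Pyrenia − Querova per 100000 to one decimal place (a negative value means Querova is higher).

Standard total = 95400; weights = 0.3239, 0.1677, 0.1730, 0.2096, 0.1258.
Pyrenia: 0.3239×149.5 + 0.1677×130.6 + 0.1730×129.6 + 0.2096×78.2 + 0.1258×24.3 = 112.1923 per 100000.
Querova: 0.3239×216.5 + 0.1677×132.5 + 0.1730×139.9 + 0.2096×79.0 + 0.1258×23.8 = 136.0985 per 100000.
Difference = 112.1923 − 136.0985 = -23.9062.

-23.9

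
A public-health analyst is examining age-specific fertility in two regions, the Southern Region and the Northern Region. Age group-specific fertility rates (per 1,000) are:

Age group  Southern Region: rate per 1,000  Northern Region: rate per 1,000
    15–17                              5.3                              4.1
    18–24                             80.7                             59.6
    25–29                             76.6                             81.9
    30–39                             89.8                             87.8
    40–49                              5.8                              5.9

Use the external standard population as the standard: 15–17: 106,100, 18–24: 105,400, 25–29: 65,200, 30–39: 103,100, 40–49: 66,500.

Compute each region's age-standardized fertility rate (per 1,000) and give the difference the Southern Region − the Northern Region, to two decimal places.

Standard total = 446,300; weights = 0.2377, 0.2362, 0.1461, 0.2310, 0.1490.
The Southern Region: 0.2377×5.3 + 0.2362×80.7 + 0.1461×76.6 + 0.2310×89.8 + 0.1490×5.8 = 53.1179 per 1,000.
The Northern Region: 0.2377×4.1 + 0.2362×59.6 + 0.1461×81.9 + 0.2310×87.8 + 0.1490×5.9 = 48.1767 per 1,000.
Difference = 53.1179 − 48.1767 = 4.9412.

4.94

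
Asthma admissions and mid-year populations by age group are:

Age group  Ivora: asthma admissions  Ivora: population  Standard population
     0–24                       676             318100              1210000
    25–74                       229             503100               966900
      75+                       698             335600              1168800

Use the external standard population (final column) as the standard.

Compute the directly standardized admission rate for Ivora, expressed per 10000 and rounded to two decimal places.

Age-specific rates per 10000 for Ivora: 21.25, 4.55, 20.80.
Standard total = 3345700; weights = 0.3617, 0.2890, 0.3493.
Standardized rate: 0.3617×21.25 + 0.2890×4.55 + 0.3493×20.80 = 16.2670 per 10000.

16.27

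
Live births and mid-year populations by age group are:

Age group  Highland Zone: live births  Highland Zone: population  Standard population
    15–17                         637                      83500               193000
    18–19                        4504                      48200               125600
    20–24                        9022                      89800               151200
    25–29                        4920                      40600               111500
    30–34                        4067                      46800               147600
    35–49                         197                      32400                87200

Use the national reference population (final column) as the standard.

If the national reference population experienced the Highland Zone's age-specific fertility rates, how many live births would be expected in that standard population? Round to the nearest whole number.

Age-specific rates per 1000 for the Highland Zone: 7.629, 93.444, 100.468, 121.182, 86.902, 6.080.
Expected live births = Σ (standard pop × age-specific rate ÷ 1000)
= 193000×7.629/1000 + 125600×93.444/1000 + 151200×100.468/1000 + 111500×121.182/1000 + 147600×86.902/1000 + 87200×6.080/1000
= 1472.35 + 11736.56 + 15190.72 + 13511.82 + 12826.69 + 530.20 = 55268.34.

55268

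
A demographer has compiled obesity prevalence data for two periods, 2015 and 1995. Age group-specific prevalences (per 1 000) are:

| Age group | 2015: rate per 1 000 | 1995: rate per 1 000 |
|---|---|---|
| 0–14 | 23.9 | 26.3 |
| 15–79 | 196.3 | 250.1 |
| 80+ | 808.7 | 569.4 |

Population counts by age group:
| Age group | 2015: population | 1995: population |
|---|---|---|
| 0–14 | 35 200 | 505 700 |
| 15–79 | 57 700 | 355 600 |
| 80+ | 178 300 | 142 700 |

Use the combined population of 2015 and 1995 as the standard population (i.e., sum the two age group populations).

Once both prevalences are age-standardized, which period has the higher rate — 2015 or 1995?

Combined standard total = 1 275 200; weights = 0.4242, 0.3241, 0.2517.
2015: 0.4242×23.9 + 0.3241×196.3 + 0.2517×808.7 = 277.3298 per 1 000.
1995: 0.4242×26.3 + 0.3241×250.1 + 0.2517×569.4 = 235.5469 per 1 000.

2015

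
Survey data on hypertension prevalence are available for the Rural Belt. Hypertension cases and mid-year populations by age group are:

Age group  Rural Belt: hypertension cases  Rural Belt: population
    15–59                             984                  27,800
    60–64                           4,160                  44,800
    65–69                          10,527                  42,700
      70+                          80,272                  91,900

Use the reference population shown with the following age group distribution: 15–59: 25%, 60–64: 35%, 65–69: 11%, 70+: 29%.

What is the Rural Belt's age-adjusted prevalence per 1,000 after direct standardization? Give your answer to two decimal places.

Age-specific rates per 1,000 for the Rural Belt: 35.396, 92.857, 246.534, 873.471.
Standard weights: 0.25, 0.35, 0.11, 0.29.
Standardized rate: 0.2500×35.396 + 0.3500×92.857 + 0.1100×246.534 + 0.2900×873.471 = 321.7743 per 1,000.

321.77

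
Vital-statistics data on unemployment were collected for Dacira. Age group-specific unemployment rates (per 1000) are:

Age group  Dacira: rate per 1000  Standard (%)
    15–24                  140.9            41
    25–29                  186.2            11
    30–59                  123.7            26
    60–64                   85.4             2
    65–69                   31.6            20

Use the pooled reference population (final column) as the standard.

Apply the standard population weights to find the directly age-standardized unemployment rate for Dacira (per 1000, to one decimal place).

Standard weights: 0.41, 0.11, 0.26, 0.02, 0.20.
Standardized rate: 0.4100×140.9 + 0.1100×186.2 + 0.2600×123.7 + 0.0200×85.4 + 0.2000×31.6 = 118.4410 per 1000.

118.4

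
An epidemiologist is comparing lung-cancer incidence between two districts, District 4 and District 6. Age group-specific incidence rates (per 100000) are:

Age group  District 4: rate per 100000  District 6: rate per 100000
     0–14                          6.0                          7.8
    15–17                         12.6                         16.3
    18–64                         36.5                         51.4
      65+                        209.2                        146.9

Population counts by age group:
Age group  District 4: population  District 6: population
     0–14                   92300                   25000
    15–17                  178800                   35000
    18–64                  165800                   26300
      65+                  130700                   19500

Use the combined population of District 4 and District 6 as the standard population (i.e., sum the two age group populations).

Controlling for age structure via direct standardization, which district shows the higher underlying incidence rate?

Combined standard total = 673400; weights = 0.1742, 0.3175, 0.2853, 0.2230.
District 4: 0.1742×6.0 + 0.3175×12.6 + 0.2853×36.5 + 0.2230×209.2 = 62.1193 per 100000.
District 6: 0.1742×7.8 + 0.3175×16.3 + 0.2853×51.4 + 0.2230×146.9 = 53.9623 per 100000.

District 4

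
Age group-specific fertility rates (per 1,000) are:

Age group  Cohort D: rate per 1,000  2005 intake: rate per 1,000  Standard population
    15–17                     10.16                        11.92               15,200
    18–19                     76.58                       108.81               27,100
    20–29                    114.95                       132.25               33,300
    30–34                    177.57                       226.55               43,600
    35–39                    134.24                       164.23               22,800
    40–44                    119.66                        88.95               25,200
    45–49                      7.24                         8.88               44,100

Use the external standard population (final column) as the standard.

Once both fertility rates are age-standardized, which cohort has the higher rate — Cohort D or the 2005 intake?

2005 intake

Standard total = 211,300; weights = 0.0719, 0.1283, 0.1576, 0.2063, 0.1079, 0.1193, 0.2087.
Cohort D: 0.0719×10.16 + 0.1283×76.58 + 0.1576×114.95 + 0.2063×177.57 + 0.1079×134.24 + 0.1193×119.66 + 0.2087×7.24 = 95.5751 per 1,000.
The 2005 intake: 0.0719×11.92 + 0.1283×108.81 + 0.1576×132.25 + 0.2063×226.55 + 0.1079×164.23 + 0.1193×88.95 + 0.2087×8.88 = 112.5842 per 1,000.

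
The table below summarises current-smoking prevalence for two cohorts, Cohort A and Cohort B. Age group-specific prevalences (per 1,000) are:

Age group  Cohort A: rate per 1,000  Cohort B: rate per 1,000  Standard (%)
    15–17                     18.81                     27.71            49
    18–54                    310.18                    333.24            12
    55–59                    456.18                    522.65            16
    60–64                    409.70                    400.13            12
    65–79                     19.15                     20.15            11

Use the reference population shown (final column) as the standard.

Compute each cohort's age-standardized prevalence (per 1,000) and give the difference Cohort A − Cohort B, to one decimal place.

-16.7

Standard weights: 0.49, 0.12, 0.16, 0.12, 0.11.
Cohort A: 0.4900×18.81 + 0.1200×310.18 + 0.1600×456.18 + 0.1200×409.70 + 0.1100×19.15 = 170.6978 per 1,000.
Cohort B: 0.4900×27.71 + 0.1200×333.24 + 0.1600×522.65 + 0.1200×400.13 + 0.1100×20.15 = 187.4228 per 1,000.
Difference = 170.6978 − 187.4228 = -16.7250.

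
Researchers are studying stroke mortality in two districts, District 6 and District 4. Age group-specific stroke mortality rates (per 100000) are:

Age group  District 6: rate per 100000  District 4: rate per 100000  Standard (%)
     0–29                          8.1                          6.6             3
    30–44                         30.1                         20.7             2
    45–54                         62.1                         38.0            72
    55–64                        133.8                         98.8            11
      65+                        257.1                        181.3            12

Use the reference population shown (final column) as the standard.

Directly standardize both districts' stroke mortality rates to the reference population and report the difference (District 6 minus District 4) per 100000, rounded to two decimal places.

30.53

Standard weights: 0.03, 0.02, 0.72, 0.11, 0.12.
District 6: 0.0300×8.1 + 0.0200×30.1 + 0.7200×62.1 + 0.1100×133.8 + 0.1200×257.1 = 91.1270 per 100000.
District 4: 0.0300×6.6 + 0.0200×20.7 + 0.7200×38.0 + 0.1100×98.8 + 0.1200×181.3 = 60.5960 per 100000.
Difference = 91.1270 − 60.5960 = 30.5310.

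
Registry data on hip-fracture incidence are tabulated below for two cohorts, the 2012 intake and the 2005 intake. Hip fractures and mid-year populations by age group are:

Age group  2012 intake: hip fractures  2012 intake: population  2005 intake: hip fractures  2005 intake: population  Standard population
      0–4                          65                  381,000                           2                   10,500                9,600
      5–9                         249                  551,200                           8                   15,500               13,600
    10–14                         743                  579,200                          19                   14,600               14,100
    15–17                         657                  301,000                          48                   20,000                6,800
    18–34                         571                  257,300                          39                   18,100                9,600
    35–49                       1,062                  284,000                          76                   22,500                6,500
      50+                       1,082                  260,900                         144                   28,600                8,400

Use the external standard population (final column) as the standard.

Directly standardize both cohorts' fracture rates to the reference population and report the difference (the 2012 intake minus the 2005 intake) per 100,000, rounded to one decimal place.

-10.6

Age-specific rates per 100,000 for the 2012 intake: 17.06, 45.17, 128.28, 218.27, 221.92, 373.94, 414.72.
For the 2005 intake: 19.05, 51.61, 130.14, 240.00, 215.47, 337.78, 503.50.
Standard total = 68,600; weights = 0.1399, 0.1983, 0.2055, 0.0991, 0.1399, 0.0948, 0.1224.
The 2012 intake: 0.1399×17.06 + 0.1983×45.17 + 0.2055×128.28 + 0.0991×218.27 + 0.1399×221.92 + 0.0948×373.94 + 0.1224×414.72 = 176.6159 per 100,000.
The 2005 intake: 0.1399×19.05 + 0.1983×51.61 + 0.2055×130.14 + 0.0991×240.00 + 0.1399×215.47 + 0.0948×337.78 + 0.1224×503.50 = 187.2472 per 100,000.
Difference = 176.6159 − 187.2472 = -10.6313.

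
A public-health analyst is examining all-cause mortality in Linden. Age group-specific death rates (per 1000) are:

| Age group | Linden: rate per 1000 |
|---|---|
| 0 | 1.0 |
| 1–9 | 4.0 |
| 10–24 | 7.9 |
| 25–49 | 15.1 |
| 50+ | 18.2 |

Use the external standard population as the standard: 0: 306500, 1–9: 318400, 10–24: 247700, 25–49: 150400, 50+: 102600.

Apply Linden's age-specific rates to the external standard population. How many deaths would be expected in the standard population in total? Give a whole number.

7675

Expected deaths = Σ (standard pop × age-specific rate ÷ 1000)
= 306500×1.0/1000 + 318400×4.0/1000 + 247700×7.9/1000 + 150400×15.1/1000 + 102600×18.2/1000
= 306.50 + 1273.60 + 1956.83 + 2271.04 + 1867.32 = 7675.29.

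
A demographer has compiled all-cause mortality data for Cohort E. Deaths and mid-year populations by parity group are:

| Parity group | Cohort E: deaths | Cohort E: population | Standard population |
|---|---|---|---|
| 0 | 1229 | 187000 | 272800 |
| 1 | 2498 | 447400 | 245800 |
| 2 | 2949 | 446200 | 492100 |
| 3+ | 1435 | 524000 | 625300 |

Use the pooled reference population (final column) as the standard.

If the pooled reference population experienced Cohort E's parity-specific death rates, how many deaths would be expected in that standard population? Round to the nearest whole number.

Parity-specific rates per 100000 for Cohort E: 657.22, 558.34, 660.91, 273.85.
Expected deaths = Σ (standard pop × parity-specific rate ÷ 100000)
= 272800×657.22/100000 + 245800×558.34/100000 + 492100×660.91/100000 + 625300×273.85/100000
= 1792.89 + 1372.39 + 3252.36 + 1712.42 = 8130.06.

8130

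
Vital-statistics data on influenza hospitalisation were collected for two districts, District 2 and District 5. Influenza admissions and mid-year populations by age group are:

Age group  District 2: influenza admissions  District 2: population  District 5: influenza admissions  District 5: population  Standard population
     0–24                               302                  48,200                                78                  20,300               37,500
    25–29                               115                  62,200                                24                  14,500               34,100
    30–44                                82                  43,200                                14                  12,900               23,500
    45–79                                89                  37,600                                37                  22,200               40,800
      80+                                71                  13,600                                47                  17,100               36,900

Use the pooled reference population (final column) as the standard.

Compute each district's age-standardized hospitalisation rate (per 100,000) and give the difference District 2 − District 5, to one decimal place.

136.8

Age-specific rates per 100,000 for District 2: 626.56, 184.89, 189.81, 236.70, 522.06.
For District 5: 384.24, 165.52, 108.53, 166.67, 274.85.
Standard total = 172,800; weights = 0.2170, 0.1973, 0.1360, 0.2361, 0.2135.
District 2: 0.2170×626.56 + 0.1973×184.89 + 0.1360×189.81 + 0.2361×236.70 + 0.2135×522.06 = 365.6399 per 100,000.
District 5: 0.2170×384.24 + 0.1973×165.52 + 0.1360×108.53 + 0.2361×166.67 + 0.2135×274.85 = 228.8513 per 100,000.
Difference = 365.6399 − 228.8513 = 136.7887.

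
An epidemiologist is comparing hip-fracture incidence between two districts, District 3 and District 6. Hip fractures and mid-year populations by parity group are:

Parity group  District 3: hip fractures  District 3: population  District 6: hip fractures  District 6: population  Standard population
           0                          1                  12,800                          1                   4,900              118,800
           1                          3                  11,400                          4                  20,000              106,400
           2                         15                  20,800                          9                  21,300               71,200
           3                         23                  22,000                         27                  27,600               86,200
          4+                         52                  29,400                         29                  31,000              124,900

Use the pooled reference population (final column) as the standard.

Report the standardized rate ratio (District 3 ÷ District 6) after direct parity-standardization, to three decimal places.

1.444

Parity-specific rates per 100,000 for District 3: 7.81, 26.32, 72.12, 104.55, 176.87.
For District 6: 20.41, 20.00, 42.25, 97.83, 93.55.
Standard total = 507,500; weights = 0.2341, 0.2097, 0.1403, 0.1699, 0.2461.
District 3: 0.2341×7.81 + 0.2097×26.32 + 0.1403×72.12 + 0.1699×104.55 + 0.2461×176.87 = 78.7502 per 100,000.
District 6: 0.2341×20.41 + 0.2097×20.00 + 0.1403×42.25 + 0.1699×97.83 + 0.2461×93.55 = 54.5374 per 100,000.
Ratio = 78.7502 ÷ 54.5374 = 1.44397.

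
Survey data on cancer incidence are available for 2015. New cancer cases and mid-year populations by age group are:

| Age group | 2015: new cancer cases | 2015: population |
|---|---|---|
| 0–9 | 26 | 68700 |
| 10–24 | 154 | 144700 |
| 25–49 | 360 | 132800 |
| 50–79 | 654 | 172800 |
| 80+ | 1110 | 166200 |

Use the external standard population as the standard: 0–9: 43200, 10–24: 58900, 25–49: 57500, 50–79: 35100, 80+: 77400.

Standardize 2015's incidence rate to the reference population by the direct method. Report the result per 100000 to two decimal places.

Age-specific rates per 100000 for 2015: 37.85, 106.43, 271.08, 378.47, 667.87.
Standard total = 272100; weights = 0.1588, 0.2165, 0.2113, 0.1290, 0.2845.
Standardized rate: 0.1588×37.85 + 0.2165×106.43 + 0.2113×271.08 + 0.1290×378.47 + 0.2845×667.87 = 325.1318 per 100000.

325.13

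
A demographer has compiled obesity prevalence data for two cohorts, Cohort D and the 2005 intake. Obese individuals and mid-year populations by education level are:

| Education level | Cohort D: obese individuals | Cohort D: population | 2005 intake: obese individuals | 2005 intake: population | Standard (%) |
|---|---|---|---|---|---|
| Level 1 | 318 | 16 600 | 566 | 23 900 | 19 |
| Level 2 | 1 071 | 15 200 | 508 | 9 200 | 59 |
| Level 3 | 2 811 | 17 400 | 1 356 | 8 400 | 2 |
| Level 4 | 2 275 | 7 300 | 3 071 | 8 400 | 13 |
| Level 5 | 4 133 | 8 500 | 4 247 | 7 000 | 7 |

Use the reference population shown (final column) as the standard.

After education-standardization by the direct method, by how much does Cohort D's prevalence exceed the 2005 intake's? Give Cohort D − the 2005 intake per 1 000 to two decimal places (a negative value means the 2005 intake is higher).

Education-specific rates per 1 000 for Cohort D: 19.157, 70.461, 161.552, 311.644, 486.235.
For the 2005 intake: 23.682, 55.217, 161.429, 365.595, 606.714.
Standard weights: 0.19, 0.59, 0.02, 0.13, 0.07.
Cohort D: 0.1900×19.157 + 0.5900×70.461 + 0.0200×161.552 + 0.1300×311.644 + 0.0700×486.235 = 122.9927 per 1 000.
The 2005 intake: 0.1900×23.682 + 0.5900×55.217 + 0.0200×161.429 + 0.1300×365.595 + 0.0700×606.714 = 130.3038 per 1 000.
Difference = 122.9927 − 130.3038 = -7.3111.

-7.31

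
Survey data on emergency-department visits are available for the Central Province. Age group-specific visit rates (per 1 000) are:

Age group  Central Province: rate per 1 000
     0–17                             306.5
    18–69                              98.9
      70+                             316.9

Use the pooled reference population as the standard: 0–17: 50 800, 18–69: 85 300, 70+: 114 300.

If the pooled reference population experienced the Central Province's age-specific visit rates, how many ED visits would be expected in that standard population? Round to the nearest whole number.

60228

Expected ED visits = Σ (standard pop × age-specific rate ÷ 1 000)
= 50 800×306.5/1 000 + 85 300×98.9/1 000 + 114 300×316.9/1 000
= 15570.20 + 8436.17 + 36221.67 = 60228.04.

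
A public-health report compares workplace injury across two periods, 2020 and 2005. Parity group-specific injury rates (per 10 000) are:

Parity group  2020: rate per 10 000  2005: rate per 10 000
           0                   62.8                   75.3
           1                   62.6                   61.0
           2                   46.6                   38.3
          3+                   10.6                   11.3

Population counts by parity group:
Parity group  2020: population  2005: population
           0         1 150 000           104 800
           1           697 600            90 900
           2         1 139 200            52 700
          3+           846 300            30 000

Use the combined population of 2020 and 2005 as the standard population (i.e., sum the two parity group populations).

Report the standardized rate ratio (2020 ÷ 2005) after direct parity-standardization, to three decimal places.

0.974

Combined standard total = 4 111 500; weights = 0.3052, 0.1918, 0.2899, 0.2131.
2020: 0.3052×62.8 + 0.1918×62.6 + 0.2899×46.6 + 0.2131×10.6 = 46.9398 per 10 000.
2005: 0.3052×75.3 + 0.1918×61.0 + 0.2899×38.3 + 0.2131×11.3 = 48.1909 per 10 000.
Ratio = 46.9398 ÷ 48.1909 = 0.97404.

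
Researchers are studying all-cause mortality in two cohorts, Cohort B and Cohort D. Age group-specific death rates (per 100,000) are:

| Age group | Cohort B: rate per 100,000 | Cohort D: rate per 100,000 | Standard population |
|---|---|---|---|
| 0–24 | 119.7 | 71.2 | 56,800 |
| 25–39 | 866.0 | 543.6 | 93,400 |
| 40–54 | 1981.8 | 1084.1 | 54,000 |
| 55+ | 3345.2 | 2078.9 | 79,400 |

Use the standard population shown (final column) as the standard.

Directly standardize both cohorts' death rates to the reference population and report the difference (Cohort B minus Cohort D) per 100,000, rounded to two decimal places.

641.35

Standard total = 283,600; weights = 0.2003, 0.3293, 0.1904, 0.2800.
Cohort B: 0.2003×119.7 + 0.3293×866.0 + 0.1904×1981.8 + 0.2800×3345.2 = 1623.0939 per 100,000.
Cohort D: 0.2003×71.2 + 0.3293×543.6 + 0.1904×1084.1 + 0.2800×2078.9 = 981.7435 per 100,000.
Difference = 1623.0939 − 981.7435 = 641.3504.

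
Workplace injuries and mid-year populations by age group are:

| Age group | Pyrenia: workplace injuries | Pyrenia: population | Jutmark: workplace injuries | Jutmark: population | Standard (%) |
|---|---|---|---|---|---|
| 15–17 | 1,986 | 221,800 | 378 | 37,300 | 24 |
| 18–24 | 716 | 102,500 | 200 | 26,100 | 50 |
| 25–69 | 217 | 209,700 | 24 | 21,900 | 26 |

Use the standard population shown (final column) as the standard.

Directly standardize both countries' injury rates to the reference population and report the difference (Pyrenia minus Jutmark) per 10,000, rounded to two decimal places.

Age-specific rates per 10,000 for Pyrenia: 89.54, 69.85, 10.35.
For Jutmark: 101.34, 76.63, 10.96.
Standard weights: 0.24, 0.50, 0.26.
Pyrenia: 0.2400×89.54 + 0.5000×69.85 + 0.2600×10.35 = 59.1070 per 10,000.
Jutmark: 0.2400×101.34 + 0.5000×76.63 + 0.2600×10.96 = 65.4852 per 10,000.
Difference = 59.1070 − 65.4852 = -6.3782.

-6.38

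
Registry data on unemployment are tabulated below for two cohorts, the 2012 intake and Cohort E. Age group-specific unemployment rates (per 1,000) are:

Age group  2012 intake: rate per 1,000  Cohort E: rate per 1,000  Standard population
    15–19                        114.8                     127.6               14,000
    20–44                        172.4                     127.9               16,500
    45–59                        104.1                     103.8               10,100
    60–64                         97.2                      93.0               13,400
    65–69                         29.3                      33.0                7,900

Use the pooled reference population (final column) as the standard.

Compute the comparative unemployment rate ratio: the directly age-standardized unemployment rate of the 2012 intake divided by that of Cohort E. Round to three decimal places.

1.091

Standard total = 61,900; weights = 0.2262, 0.2666, 0.1632, 0.2165, 0.1276.
The 2012 intake: 0.2262×114.8 + 0.2666×172.4 + 0.1632×104.1 + 0.2165×97.2 + 0.1276×29.3 = 113.6859 per 1,000.
Cohort E: 0.2262×127.6 + 0.2666×127.9 + 0.1632×103.8 + 0.2165×93.0 + 0.1276×33.0 = 104.2331 per 1,000.
Ratio = 113.6859 ÷ 104.2331 = 1.09069.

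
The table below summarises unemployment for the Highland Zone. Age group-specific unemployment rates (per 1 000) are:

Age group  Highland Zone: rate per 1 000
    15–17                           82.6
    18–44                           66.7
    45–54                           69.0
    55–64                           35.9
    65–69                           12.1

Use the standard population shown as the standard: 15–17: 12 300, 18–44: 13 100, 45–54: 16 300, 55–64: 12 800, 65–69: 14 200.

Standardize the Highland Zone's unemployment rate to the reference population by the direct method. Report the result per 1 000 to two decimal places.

53.07

Standard total = 68 700; weights = 0.1790, 0.1907, 0.2373, 0.1863, 0.2067.
Standardized rate: 0.1790×82.6 + 0.1907×66.7 + 0.2373×69.0 + 0.1863×35.9 + 0.2067×12.1 = 53.0683 per 1 000.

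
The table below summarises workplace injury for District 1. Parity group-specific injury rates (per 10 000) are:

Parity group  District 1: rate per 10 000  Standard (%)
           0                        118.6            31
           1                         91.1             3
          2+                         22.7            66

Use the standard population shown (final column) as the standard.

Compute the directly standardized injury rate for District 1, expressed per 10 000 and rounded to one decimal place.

54.5

Standard weights: 0.31, 0.03, 0.66.
Standardized rate: 0.3100×118.6 + 0.0300×91.1 + 0.6600×22.7 = 54.4810 per 10 000.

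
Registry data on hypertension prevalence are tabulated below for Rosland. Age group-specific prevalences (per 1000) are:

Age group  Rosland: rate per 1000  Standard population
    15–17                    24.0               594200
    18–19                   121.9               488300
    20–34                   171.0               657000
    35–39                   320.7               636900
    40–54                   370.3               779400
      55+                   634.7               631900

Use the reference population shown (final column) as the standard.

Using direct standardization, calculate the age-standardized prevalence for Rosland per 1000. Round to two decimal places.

Standard total = 3787700; weights = 0.1569, 0.1289, 0.1735, 0.1681, 0.2058, 0.1668.
Standardized rate: 0.1569×24.0 + 0.1289×121.9 + 0.1735×171.0 + 0.1681×320.7 + 0.2058×370.3 + 0.1668×634.7 = 285.1504 per 1000.

285.15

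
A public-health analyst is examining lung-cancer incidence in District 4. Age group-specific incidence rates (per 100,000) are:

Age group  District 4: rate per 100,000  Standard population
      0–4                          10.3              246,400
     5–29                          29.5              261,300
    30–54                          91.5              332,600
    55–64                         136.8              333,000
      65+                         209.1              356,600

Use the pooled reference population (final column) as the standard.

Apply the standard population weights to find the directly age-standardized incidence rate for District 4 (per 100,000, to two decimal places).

Standard total = 1,529,900; weights = 0.1611, 0.1708, 0.2174, 0.2177, 0.2331.
Standardized rate: 0.1611×10.3 + 0.1708×29.5 + 0.2174×91.5 + 0.2177×136.8 + 0.2331×209.1 = 105.1040 per 100,000.

105.10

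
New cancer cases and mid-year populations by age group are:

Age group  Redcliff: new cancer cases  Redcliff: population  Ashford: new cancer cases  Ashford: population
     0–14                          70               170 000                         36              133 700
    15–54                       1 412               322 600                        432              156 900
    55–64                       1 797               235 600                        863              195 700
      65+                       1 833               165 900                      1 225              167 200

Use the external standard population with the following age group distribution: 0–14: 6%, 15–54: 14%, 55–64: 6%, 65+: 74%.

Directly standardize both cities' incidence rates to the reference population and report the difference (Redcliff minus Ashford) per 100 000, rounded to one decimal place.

Age-specific rates per 100 000 for Redcliff: 41.18, 437.69, 762.73, 1104.88.
For Ashford: 26.93, 275.33, 440.98, 732.66.
Standard weights: 0.06, 0.14, 0.06, 0.74.
Redcliff: 0.0600×41.18 + 0.1400×437.69 + 0.0600×762.73 + 0.7400×1104.88 = 927.1247 per 100 000.
Ashford: 0.0600×26.93 + 0.1400×275.33 + 0.0600×440.98 + 0.7400×732.66 = 608.7863 per 100 000.
Difference = 927.1247 − 608.7863 = 318.3384.

318.3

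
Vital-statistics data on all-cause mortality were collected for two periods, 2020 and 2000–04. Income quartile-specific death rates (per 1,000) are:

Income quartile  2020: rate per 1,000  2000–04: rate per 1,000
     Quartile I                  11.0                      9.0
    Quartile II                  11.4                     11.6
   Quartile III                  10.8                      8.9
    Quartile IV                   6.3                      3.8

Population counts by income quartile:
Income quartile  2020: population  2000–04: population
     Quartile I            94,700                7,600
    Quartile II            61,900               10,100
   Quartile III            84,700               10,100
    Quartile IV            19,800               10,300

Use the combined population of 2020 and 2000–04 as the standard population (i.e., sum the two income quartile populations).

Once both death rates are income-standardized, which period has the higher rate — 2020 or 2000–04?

Combined standard total = 299,200; weights = 0.3419, 0.2406, 0.3168, 0.1006.
2020: 0.3419×11.0 + 0.2406×11.4 + 0.3168×10.8 + 0.1006×6.3 = 10.5601 per 1,000.
2000–04: 0.3419×9.0 + 0.2406×11.6 + 0.3168×8.9 + 0.1006×3.8 = 9.0709 per 1,000.

2020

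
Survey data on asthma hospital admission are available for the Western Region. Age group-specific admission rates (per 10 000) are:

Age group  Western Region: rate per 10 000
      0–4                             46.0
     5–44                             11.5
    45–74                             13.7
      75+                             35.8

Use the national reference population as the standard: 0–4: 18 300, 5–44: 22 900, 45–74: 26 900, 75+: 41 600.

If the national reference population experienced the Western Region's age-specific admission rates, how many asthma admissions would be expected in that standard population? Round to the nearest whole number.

Expected asthma admissions = Σ (standard pop × age-specific rate ÷ 10 000)
= 18 300×46.0/10 000 + 22 900×11.5/10 000 + 26 900×13.7/10 000 + 41 600×35.8/10 000
= 84.18 + 26.34 + 36.85 + 148.93 = 296.30.

296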